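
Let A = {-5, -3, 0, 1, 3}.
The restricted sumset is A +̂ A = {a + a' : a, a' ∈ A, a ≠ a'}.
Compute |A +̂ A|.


Restricted sumset: A +̂ A = {a + a' : a ∈ A, a' ∈ A, a ≠ a'}.
Equivalently, take A + A and drop any sum 2a that is achievable ONLY as a + a for a ∈ A (i.e. sums representable only with equal summands).
Enumerate pairs (a, a') with a < a' (symmetric, so each unordered pair gives one sum; this covers all a ≠ a'):
  -5 + -3 = -8
  -5 + 0 = -5
  -5 + 1 = -4
  -5 + 3 = -2
  -3 + 0 = -3
  -3 + 1 = -2
  -3 + 3 = 0
  0 + 1 = 1
  0 + 3 = 3
  1 + 3 = 4
Collected distinct sums: {-8, -5, -4, -3, -2, 0, 1, 3, 4}
|A +̂ A| = 9
(Reference bound: |A +̂ A| ≥ 2|A| - 3 for |A| ≥ 2, with |A| = 5 giving ≥ 7.)

|A +̂ A| = 9


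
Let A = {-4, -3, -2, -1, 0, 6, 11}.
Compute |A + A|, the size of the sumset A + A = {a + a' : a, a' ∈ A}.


A + A = {a + a' : a, a' ∈ A}; |A| = 7.
General bounds: 2|A| - 1 ≤ |A + A| ≤ |A|(|A|+1)/2, i.e. 13 ≤ |A + A| ≤ 28.
Lower bound 2|A|-1 is attained iff A is an arithmetic progression.
Enumerate sums a + a' for a ≤ a' (symmetric, so this suffices):
a = -4: -4+-4=-8, -4+-3=-7, -4+-2=-6, -4+-1=-5, -4+0=-4, -4+6=2, -4+11=7
a = -3: -3+-3=-6, -3+-2=-5, -3+-1=-4, -3+0=-3, -3+6=3, -3+11=8
a = -2: -2+-2=-4, -2+-1=-3, -2+0=-2, -2+6=4, -2+11=9
a = -1: -1+-1=-2, -1+0=-1, -1+6=5, -1+11=10
a = 0: 0+0=0, 0+6=6, 0+11=11
a = 6: 6+6=12, 6+11=17
a = 11: 11+11=22
Distinct sums: {-8, -7, -6, -5, -4, -3, -2, -1, 0, 2, 3, 4, 5, 6, 7, 8, 9, 10, 11, 12, 17, 22}
|A + A| = 22

|A + A| = 22


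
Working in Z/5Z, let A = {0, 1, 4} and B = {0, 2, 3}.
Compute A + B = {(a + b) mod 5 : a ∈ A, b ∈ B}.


Work in Z/5Z: reduce every sum a + b modulo 5.
Enumerate all 9 pairs:
a = 0: 0+0=0, 0+2=2, 0+3=3
a = 1: 1+0=1, 1+2=3, 1+3=4
a = 4: 4+0=4, 4+2=1, 4+3=2
Distinct residues collected: {0, 1, 2, 3, 4}
|A + B| = 5 (out of 5 total residues).

A + B = {0, 1, 2, 3, 4}


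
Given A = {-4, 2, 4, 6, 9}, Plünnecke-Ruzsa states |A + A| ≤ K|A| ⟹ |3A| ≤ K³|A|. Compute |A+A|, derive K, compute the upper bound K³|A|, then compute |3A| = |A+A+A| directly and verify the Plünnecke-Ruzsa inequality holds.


|A| = 5.
Step 1: Compute A + A by enumerating all 25 pairs.
A + A = {-8, -2, 0, 2, 4, 5, 6, 8, 10, 11, 12, 13, 15, 18}, so |A + A| = 14.
Step 2: Doubling constant K = |A + A|/|A| = 14/5 = 14/5 ≈ 2.8000.
Step 3: Plünnecke-Ruzsa gives |3A| ≤ K³·|A| = (2.8000)³ · 5 ≈ 109.7600.
Step 4: Compute 3A = A + A + A directly by enumerating all triples (a,b,c) ∈ A³; |3A| = 27.
Step 5: Check 27 ≤ 109.7600? Yes ✓.

K = 14/5, Plünnecke-Ruzsa bound K³|A| ≈ 109.7600, |3A| = 27, inequality holds.


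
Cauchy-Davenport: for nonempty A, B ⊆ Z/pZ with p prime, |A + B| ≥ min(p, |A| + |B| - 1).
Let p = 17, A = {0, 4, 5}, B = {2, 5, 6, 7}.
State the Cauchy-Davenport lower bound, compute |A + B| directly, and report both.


Cauchy-Davenport: |A + B| ≥ min(p, |A| + |B| - 1) for A, B nonempty in Z/pZ.
|A| = 3, |B| = 4, p = 17.
CD lower bound = min(17, 3 + 4 - 1) = min(17, 6) = 6.
Compute A + B mod 17 directly:
a = 0: 0+2=2, 0+5=5, 0+6=6, 0+7=7
a = 4: 4+2=6, 4+5=9, 4+6=10, 4+7=11
a = 5: 5+2=7, 5+5=10, 5+6=11, 5+7=12
A + B = {2, 5, 6, 7, 9, 10, 11, 12}, so |A + B| = 8.
Verify: 8 ≥ 6? Yes ✓.

CD lower bound = 6, actual |A + B| = 8.


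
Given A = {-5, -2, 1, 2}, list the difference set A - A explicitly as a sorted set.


A - A = {a - a' : a, a' ∈ A}.
Compute a - a' for each ordered pair (a, a'):
a = -5: -5--5=0, -5--2=-3, -5-1=-6, -5-2=-7
a = -2: -2--5=3, -2--2=0, -2-1=-3, -2-2=-4
a = 1: 1--5=6, 1--2=3, 1-1=0, 1-2=-1
a = 2: 2--5=7, 2--2=4, 2-1=1, 2-2=0
Collecting distinct values (and noting 0 appears from a-a):
A - A = {-7, -6, -4, -3, -1, 0, 1, 3, 4, 6, 7}
|A - A| = 11

A - A = {-7, -6, -4, -3, -1, 0, 1, 3, 4, 6, 7}


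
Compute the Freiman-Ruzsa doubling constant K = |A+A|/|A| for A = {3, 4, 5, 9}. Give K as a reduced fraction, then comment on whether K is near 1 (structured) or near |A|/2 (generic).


|A| = 4.
Compute A + A by enumerating all 16 pairs.
A + A = {6, 7, 8, 9, 10, 12, 13, 14, 18}, so |A + A| = 9.
K = |A + A| / |A| = 9/4 (already in lowest terms) ≈ 2.2500.
Reference: AP of size 4 gives K = 7/4 ≈ 1.7500; a fully generic set of size 4 gives K ≈ 2.5000.

|A| = 4, |A + A| = 9, K = 9/4.


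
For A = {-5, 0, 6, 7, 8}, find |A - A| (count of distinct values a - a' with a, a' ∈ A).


A - A = {a - a' : a, a' ∈ A}; |A| = 5.
Bounds: 2|A|-1 ≤ |A - A| ≤ |A|² - |A| + 1, i.e. 9 ≤ |A - A| ≤ 21.
Note: 0 ∈ A - A always (from a - a). The set is symmetric: if d ∈ A - A then -d ∈ A - A.
Enumerate nonzero differences d = a - a' with a > a' (then include -d):
Positive differences: {1, 2, 5, 6, 7, 8, 11, 12, 13}
Full difference set: {0} ∪ (positive diffs) ∪ (negative diffs).
|A - A| = 1 + 2·9 = 19 (matches direct enumeration: 19).

|A - A| = 19


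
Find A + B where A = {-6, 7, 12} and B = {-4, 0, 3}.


A + B = {a + b : a ∈ A, b ∈ B}.
Enumerate all |A|·|B| = 3·3 = 9 pairs (a, b) and collect distinct sums.
a = -6: -6+-4=-10, -6+0=-6, -6+3=-3
a = 7: 7+-4=3, 7+0=7, 7+3=10
a = 12: 12+-4=8, 12+0=12, 12+3=15
Collecting distinct sums: A + B = {-10, -6, -3, 3, 7, 8, 10, 12, 15}
|A + B| = 9

A + B = {-10, -6, -3, 3, 7, 8, 10, 12, 15}


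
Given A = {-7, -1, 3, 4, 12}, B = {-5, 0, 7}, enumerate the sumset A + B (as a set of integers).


A + B = {a + b : a ∈ A, b ∈ B}.
Enumerate all |A|·|B| = 5·3 = 15 pairs (a, b) and collect distinct sums.
a = -7: -7+-5=-12, -7+0=-7, -7+7=0
a = -1: -1+-5=-6, -1+0=-1, -1+7=6
a = 3: 3+-5=-2, 3+0=3, 3+7=10
a = 4: 4+-5=-1, 4+0=4, 4+7=11
a = 12: 12+-5=7, 12+0=12, 12+7=19
Collecting distinct sums: A + B = {-12, -7, -6, -2, -1, 0, 3, 4, 6, 7, 10, 11, 12, 19}
|A + B| = 14

A + B = {-12, -7, -6, -2, -1, 0, 3, 4, 6, 7, 10, 11, 12, 19}


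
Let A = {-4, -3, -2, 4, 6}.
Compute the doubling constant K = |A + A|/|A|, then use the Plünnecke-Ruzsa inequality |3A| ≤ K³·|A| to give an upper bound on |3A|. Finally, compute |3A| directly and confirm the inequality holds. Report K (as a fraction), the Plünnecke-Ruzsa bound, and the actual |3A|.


|A| = 5.
Step 1: Compute A + A by enumerating all 25 pairs.
A + A = {-8, -7, -6, -5, -4, 0, 1, 2, 3, 4, 8, 10, 12}, so |A + A| = 13.
Step 2: Doubling constant K = |A + A|/|A| = 13/5 = 13/5 ≈ 2.6000.
Step 3: Plünnecke-Ruzsa gives |3A| ≤ K³·|A| = (2.6000)³ · 5 ≈ 87.8800.
Step 4: Compute 3A = A + A + A directly by enumerating all triples (a,b,c) ∈ A³; |3A| = 25.
Step 5: Check 25 ≤ 87.8800? Yes ✓.

K = 13/5, Plünnecke-Ruzsa bound K³|A| ≈ 87.8800, |3A| = 25, inequality holds.


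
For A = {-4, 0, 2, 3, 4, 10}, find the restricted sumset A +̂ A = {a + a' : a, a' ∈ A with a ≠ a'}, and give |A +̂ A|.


Restricted sumset: A +̂ A = {a + a' : a ∈ A, a' ∈ A, a ≠ a'}.
Equivalently, take A + A and drop any sum 2a that is achievable ONLY as a + a for a ∈ A (i.e. sums representable only with equal summands).
Enumerate pairs (a, a') with a < a' (symmetric, so each unordered pair gives one sum; this covers all a ≠ a'):
  -4 + 0 = -4
  -4 + 2 = -2
  -4 + 3 = -1
  -4 + 4 = 0
  -4 + 10 = 6
  0 + 2 = 2
  0 + 3 = 3
  0 + 4 = 4
  0 + 10 = 10
  2 + 3 = 5
  2 + 4 = 6
  2 + 10 = 12
  3 + 4 = 7
  3 + 10 = 13
  4 + 10 = 14
Collected distinct sums: {-4, -2, -1, 0, 2, 3, 4, 5, 6, 7, 10, 12, 13, 14}
|A +̂ A| = 14
(Reference bound: |A +̂ A| ≥ 2|A| - 3 for |A| ≥ 2, with |A| = 6 giving ≥ 9.)

|A +̂ A| = 14


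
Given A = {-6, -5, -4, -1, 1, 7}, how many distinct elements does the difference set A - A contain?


A - A = {a - a' : a, a' ∈ A}; |A| = 6.
Bounds: 2|A|-1 ≤ |A - A| ≤ |A|² - |A| + 1, i.e. 11 ≤ |A - A| ≤ 31.
Note: 0 ∈ A - A always (from a - a). The set is symmetric: if d ∈ A - A then -d ∈ A - A.
Enumerate nonzero differences d = a - a' with a > a' (then include -d):
Positive differences: {1, 2, 3, 4, 5, 6, 7, 8, 11, 12, 13}
Full difference set: {0} ∪ (positive diffs) ∪ (negative diffs).
|A - A| = 1 + 2·11 = 23 (matches direct enumeration: 23).

|A - A| = 23


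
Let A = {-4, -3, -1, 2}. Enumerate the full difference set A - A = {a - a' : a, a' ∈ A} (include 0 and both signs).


A - A = {a - a' : a, a' ∈ A}.
Compute a - a' for each ordered pair (a, a'):
a = -4: -4--4=0, -4--3=-1, -4--1=-3, -4-2=-6
a = -3: -3--4=1, -3--3=0, -3--1=-2, -3-2=-5
a = -1: -1--4=3, -1--3=2, -1--1=0, -1-2=-3
a = 2: 2--4=6, 2--3=5, 2--1=3, 2-2=0
Collecting distinct values (and noting 0 appears from a-a):
A - A = {-6, -5, -3, -2, -1, 0, 1, 2, 3, 5, 6}
|A - A| = 11

A - A = {-6, -5, -3, -2, -1, 0, 1, 2, 3, 5, 6}


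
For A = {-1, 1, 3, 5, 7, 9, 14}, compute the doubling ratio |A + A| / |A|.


|A| = 7.
Compute A + A by enumerating all 49 pairs.
A + A = {-2, 0, 2, 4, 6, 8, 10, 12, 13, 14, 15, 16, 17, 18, 19, 21, 23, 28}, so |A + A| = 18.
K = |A + A| / |A| = 18/7 (already in lowest terms) ≈ 2.5714.
Reference: AP of size 7 gives K = 13/7 ≈ 1.8571; a fully generic set of size 7 gives K ≈ 4.0000.

|A| = 7, |A + A| = 18, K = 18/7.


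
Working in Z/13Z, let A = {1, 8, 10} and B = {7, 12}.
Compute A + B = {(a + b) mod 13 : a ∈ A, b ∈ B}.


Work in Z/13Z: reduce every sum a + b modulo 13.
Enumerate all 6 pairs:
a = 1: 1+7=8, 1+12=0
a = 8: 8+7=2, 8+12=7
a = 10: 10+7=4, 10+12=9
Distinct residues collected: {0, 2, 4, 7, 8, 9}
|A + B| = 6 (out of 13 total residues).

A + B = {0, 2, 4, 7, 8, 9}


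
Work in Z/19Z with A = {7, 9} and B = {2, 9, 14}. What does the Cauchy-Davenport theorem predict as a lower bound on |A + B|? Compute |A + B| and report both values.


Cauchy-Davenport: |A + B| ≥ min(p, |A| + |B| - 1) for A, B nonempty in Z/pZ.
|A| = 2, |B| = 3, p = 19.
CD lower bound = min(19, 2 + 3 - 1) = min(19, 4) = 4.
Compute A + B mod 19 directly:
a = 7: 7+2=9, 7+9=16, 7+14=2
a = 9: 9+2=11, 9+9=18, 9+14=4
A + B = {2, 4, 9, 11, 16, 18}, so |A + B| = 6.
Verify: 6 ≥ 4? Yes ✓.

CD lower bound = 4, actual |A + B| = 6.


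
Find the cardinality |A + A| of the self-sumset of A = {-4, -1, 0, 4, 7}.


A + A = {a + a' : a, a' ∈ A}; |A| = 5.
General bounds: 2|A| - 1 ≤ |A + A| ≤ |A|(|A|+1)/2, i.e. 9 ≤ |A + A| ≤ 15.
Lower bound 2|A|-1 is attained iff A is an arithmetic progression.
Enumerate sums a + a' for a ≤ a' (symmetric, so this suffices):
a = -4: -4+-4=-8, -4+-1=-5, -4+0=-4, -4+4=0, -4+7=3
a = -1: -1+-1=-2, -1+0=-1, -1+4=3, -1+7=6
a = 0: 0+0=0, 0+4=4, 0+7=7
a = 4: 4+4=8, 4+7=11
a = 7: 7+7=14
Distinct sums: {-8, -5, -4, -2, -1, 0, 3, 4, 6, 7, 8, 11, 14}
|A + A| = 13

|A + A| = 13


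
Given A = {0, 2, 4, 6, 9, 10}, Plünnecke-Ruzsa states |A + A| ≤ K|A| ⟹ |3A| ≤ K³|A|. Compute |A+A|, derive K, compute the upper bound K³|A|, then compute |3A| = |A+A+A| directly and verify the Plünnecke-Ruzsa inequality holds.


|A| = 6.
Step 1: Compute A + A by enumerating all 36 pairs.
A + A = {0, 2, 4, 6, 8, 9, 10, 11, 12, 13, 14, 15, 16, 18, 19, 20}, so |A + A| = 16.
Step 2: Doubling constant K = |A + A|/|A| = 16/6 = 16/6 ≈ 2.6667.
Step 3: Plünnecke-Ruzsa gives |3A| ≤ K³·|A| = (2.6667)³ · 6 ≈ 113.7778.
Step 4: Compute 3A = A + A + A directly by enumerating all triples (a,b,c) ∈ A³; |3A| = 27.
Step 5: Check 27 ≤ 113.7778? Yes ✓.

K = 16/6, Plünnecke-Ruzsa bound K³|A| ≈ 113.7778, |3A| = 27, inequality holds.


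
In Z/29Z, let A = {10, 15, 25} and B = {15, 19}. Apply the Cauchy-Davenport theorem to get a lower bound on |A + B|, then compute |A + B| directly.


Cauchy-Davenport: |A + B| ≥ min(p, |A| + |B| - 1) for A, B nonempty in Z/pZ.
|A| = 3, |B| = 2, p = 29.
CD lower bound = min(29, 3 + 2 - 1) = min(29, 4) = 4.
Compute A + B mod 29 directly:
a = 10: 10+15=25, 10+19=0
a = 15: 15+15=1, 15+19=5
a = 25: 25+15=11, 25+19=15
A + B = {0, 1, 5, 11, 15, 25}, so |A + B| = 6.
Verify: 6 ≥ 4? Yes ✓.

CD lower bound = 4, actual |A + B| = 6.


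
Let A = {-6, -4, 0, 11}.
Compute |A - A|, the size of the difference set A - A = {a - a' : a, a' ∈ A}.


A - A = {a - a' : a, a' ∈ A}; |A| = 4.
Bounds: 2|A|-1 ≤ |A - A| ≤ |A|² - |A| + 1, i.e. 7 ≤ |A - A| ≤ 13.
Note: 0 ∈ A - A always (from a - a). The set is symmetric: if d ∈ A - A then -d ∈ A - A.
Enumerate nonzero differences d = a - a' with a > a' (then include -d):
Positive differences: {2, 4, 6, 11, 15, 17}
Full difference set: {0} ∪ (positive diffs) ∪ (negative diffs).
|A - A| = 1 + 2·6 = 13 (matches direct enumeration: 13).

|A - A| = 13


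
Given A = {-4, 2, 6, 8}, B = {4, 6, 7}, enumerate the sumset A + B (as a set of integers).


A + B = {a + b : a ∈ A, b ∈ B}.
Enumerate all |A|·|B| = 4·3 = 12 pairs (a, b) and collect distinct sums.
a = -4: -4+4=0, -4+6=2, -4+7=3
a = 2: 2+4=6, 2+6=8, 2+7=9
a = 6: 6+4=10, 6+6=12, 6+7=13
a = 8: 8+4=12, 8+6=14, 8+7=15
Collecting distinct sums: A + B = {0, 2, 3, 6, 8, 9, 10, 12, 13, 14, 15}
|A + B| = 11

A + B = {0, 2, 3, 6, 8, 9, 10, 12, 13, 14, 15}


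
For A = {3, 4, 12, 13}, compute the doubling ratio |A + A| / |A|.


|A| = 4.
Compute A + A by enumerating all 16 pairs.
A + A = {6, 7, 8, 15, 16, 17, 24, 25, 26}, so |A + A| = 9.
K = |A + A| / |A| = 9/4 (already in lowest terms) ≈ 2.2500.
Reference: AP of size 4 gives K = 7/4 ≈ 1.7500; a fully generic set of size 4 gives K ≈ 2.5000.

|A| = 4, |A + A| = 9, K = 9/4.


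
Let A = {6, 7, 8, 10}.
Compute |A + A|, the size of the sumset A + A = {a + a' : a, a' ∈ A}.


A + A = {a + a' : a, a' ∈ A}; |A| = 4.
General bounds: 2|A| - 1 ≤ |A + A| ≤ |A|(|A|+1)/2, i.e. 7 ≤ |A + A| ≤ 10.
Lower bound 2|A|-1 is attained iff A is an arithmetic progression.
Enumerate sums a + a' for a ≤ a' (symmetric, so this suffices):
a = 6: 6+6=12, 6+7=13, 6+8=14, 6+10=16
a = 7: 7+7=14, 7+8=15, 7+10=17
a = 8: 8+8=16, 8+10=18
a = 10: 10+10=20
Distinct sums: {12, 13, 14, 15, 16, 17, 18, 20}
|A + A| = 8

|A + A| = 8


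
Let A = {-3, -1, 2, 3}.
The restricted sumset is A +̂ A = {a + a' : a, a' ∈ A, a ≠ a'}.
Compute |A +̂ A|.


Restricted sumset: A +̂ A = {a + a' : a ∈ A, a' ∈ A, a ≠ a'}.
Equivalently, take A + A and drop any sum 2a that is achievable ONLY as a + a for a ∈ A (i.e. sums representable only with equal summands).
Enumerate pairs (a, a') with a < a' (symmetric, so each unordered pair gives one sum; this covers all a ≠ a'):
  -3 + -1 = -4
  -3 + 2 = -1
  -3 + 3 = 0
  -1 + 2 = 1
  -1 + 3 = 2
  2 + 3 = 5
Collected distinct sums: {-4, -1, 0, 1, 2, 5}
|A +̂ A| = 6
(Reference bound: |A +̂ A| ≥ 2|A| - 3 for |A| ≥ 2, with |A| = 4 giving ≥ 5.)

|A +̂ A| = 6


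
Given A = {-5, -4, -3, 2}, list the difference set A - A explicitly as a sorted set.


A - A = {a - a' : a, a' ∈ A}.
Compute a - a' for each ordered pair (a, a'):
a = -5: -5--5=0, -5--4=-1, -5--3=-2, -5-2=-7
a = -4: -4--5=1, -4--4=0, -4--3=-1, -4-2=-6
a = -3: -3--5=2, -3--4=1, -3--3=0, -3-2=-5
a = 2: 2--5=7, 2--4=6, 2--3=5, 2-2=0
Collecting distinct values (and noting 0 appears from a-a):
A - A = {-7, -6, -5, -2, -1, 0, 1, 2, 5, 6, 7}
|A - A| = 11

A - A = {-7, -6, -5, -2, -1, 0, 1, 2, 5, 6, 7}


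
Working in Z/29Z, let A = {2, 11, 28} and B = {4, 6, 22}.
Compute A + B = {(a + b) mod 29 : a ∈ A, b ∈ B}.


Work in Z/29Z: reduce every sum a + b modulo 29.
Enumerate all 9 pairs:
a = 2: 2+4=6, 2+6=8, 2+22=24
a = 11: 11+4=15, 11+6=17, 11+22=4
a = 28: 28+4=3, 28+6=5, 28+22=21
Distinct residues collected: {3, 4, 5, 6, 8, 15, 17, 21, 24}
|A + B| = 9 (out of 29 total residues).

A + B = {3, 4, 5, 6, 8, 15, 17, 21, 24}


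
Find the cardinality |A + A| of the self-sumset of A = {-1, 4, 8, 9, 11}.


A + A = {a + a' : a, a' ∈ A}; |A| = 5.
General bounds: 2|A| - 1 ≤ |A + A| ≤ |A|(|A|+1)/2, i.e. 9 ≤ |A + A| ≤ 15.
Lower bound 2|A|-1 is attained iff A is an arithmetic progression.
Enumerate sums a + a' for a ≤ a' (symmetric, so this suffices):
a = -1: -1+-1=-2, -1+4=3, -1+8=7, -1+9=8, -1+11=10
a = 4: 4+4=8, 4+8=12, 4+9=13, 4+11=15
a = 8: 8+8=16, 8+9=17, 8+11=19
a = 9: 9+9=18, 9+11=20
a = 11: 11+11=22
Distinct sums: {-2, 3, 7, 8, 10, 12, 13, 15, 16, 17, 18, 19, 20, 22}
|A + A| = 14

|A + A| = 14


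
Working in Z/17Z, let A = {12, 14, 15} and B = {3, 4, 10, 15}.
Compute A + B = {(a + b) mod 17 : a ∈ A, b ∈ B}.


Work in Z/17Z: reduce every sum a + b modulo 17.
Enumerate all 12 pairs:
a = 12: 12+3=15, 12+4=16, 12+10=5, 12+15=10
a = 14: 14+3=0, 14+4=1, 14+10=7, 14+15=12
a = 15: 15+3=1, 15+4=2, 15+10=8, 15+15=13
Distinct residues collected: {0, 1, 2, 5, 7, 8, 10, 12, 13, 15, 16}
|A + B| = 11 (out of 17 total residues).

A + B = {0, 1, 2, 5, 7, 8, 10, 12, 13, 15, 16}


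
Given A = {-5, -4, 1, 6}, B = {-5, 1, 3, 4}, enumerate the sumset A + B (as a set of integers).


A + B = {a + b : a ∈ A, b ∈ B}.
Enumerate all |A|·|B| = 4·4 = 16 pairs (a, b) and collect distinct sums.
a = -5: -5+-5=-10, -5+1=-4, -5+3=-2, -5+4=-1
a = -4: -4+-5=-9, -4+1=-3, -4+3=-1, -4+4=0
a = 1: 1+-5=-4, 1+1=2, 1+3=4, 1+4=5
a = 6: 6+-5=1, 6+1=7, 6+3=9, 6+4=10
Collecting distinct sums: A + B = {-10, -9, -4, -3, -2, -1, 0, 1, 2, 4, 5, 7, 9, 10}
|A + B| = 14

A + B = {-10, -9, -4, -3, -2, -1, 0, 1, 2, 4, 5, 7, 9, 10}


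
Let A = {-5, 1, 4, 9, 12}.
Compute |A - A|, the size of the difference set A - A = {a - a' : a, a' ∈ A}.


A - A = {a - a' : a, a' ∈ A}; |A| = 5.
Bounds: 2|A|-1 ≤ |A - A| ≤ |A|² - |A| + 1, i.e. 9 ≤ |A - A| ≤ 21.
Note: 0 ∈ A - A always (from a - a). The set is symmetric: if d ∈ A - A then -d ∈ A - A.
Enumerate nonzero differences d = a - a' with a > a' (then include -d):
Positive differences: {3, 5, 6, 8, 9, 11, 14, 17}
Full difference set: {0} ∪ (positive diffs) ∪ (negative diffs).
|A - A| = 1 + 2·8 = 17 (matches direct enumeration: 17).

|A - A| = 17


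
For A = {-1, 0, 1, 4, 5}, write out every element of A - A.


A - A = {a - a' : a, a' ∈ A}.
Compute a - a' for each ordered pair (a, a'):
a = -1: -1--1=0, -1-0=-1, -1-1=-2, -1-4=-5, -1-5=-6
a = 0: 0--1=1, 0-0=0, 0-1=-1, 0-4=-4, 0-5=-5
a = 1: 1--1=2, 1-0=1, 1-1=0, 1-4=-3, 1-5=-4
a = 4: 4--1=5, 4-0=4, 4-1=3, 4-4=0, 4-5=-1
a = 5: 5--1=6, 5-0=5, 5-1=4, 5-4=1, 5-5=0
Collecting distinct values (and noting 0 appears from a-a):
A - A = {-6, -5, -4, -3, -2, -1, 0, 1, 2, 3, 4, 5, 6}
|A - A| = 13

A - A = {-6, -5, -4, -3, -2, -1, 0, 1, 2, 3, 4, 5, 6}


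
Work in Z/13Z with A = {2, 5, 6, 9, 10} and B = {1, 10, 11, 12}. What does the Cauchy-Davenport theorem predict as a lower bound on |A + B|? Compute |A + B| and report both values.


Cauchy-Davenport: |A + B| ≥ min(p, |A| + |B| - 1) for A, B nonempty in Z/pZ.
|A| = 5, |B| = 4, p = 13.
CD lower bound = min(13, 5 + 4 - 1) = min(13, 8) = 8.
Compute A + B mod 13 directly:
a = 2: 2+1=3, 2+10=12, 2+11=0, 2+12=1
a = 5: 5+1=6, 5+10=2, 5+11=3, 5+12=4
a = 6: 6+1=7, 6+10=3, 6+11=4, 6+12=5
a = 9: 9+1=10, 9+10=6, 9+11=7, 9+12=8
a = 10: 10+1=11, 10+10=7, 10+11=8, 10+12=9
A + B = {0, 1, 2, 3, 4, 5, 6, 7, 8, 9, 10, 11, 12}, so |A + B| = 13.
Verify: 13 ≥ 8? Yes ✓.

CD lower bound = 8, actual |A + B| = 13.


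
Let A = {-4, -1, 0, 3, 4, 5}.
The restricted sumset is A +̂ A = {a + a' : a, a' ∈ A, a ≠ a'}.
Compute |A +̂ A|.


Restricted sumset: A +̂ A = {a + a' : a ∈ A, a' ∈ A, a ≠ a'}.
Equivalently, take A + A and drop any sum 2a that is achievable ONLY as a + a for a ∈ A (i.e. sums representable only with equal summands).
Enumerate pairs (a, a') with a < a' (symmetric, so each unordered pair gives one sum; this covers all a ≠ a'):
  -4 + -1 = -5
  -4 + 0 = -4
  -4 + 3 = -1
  -4 + 4 = 0
  -4 + 5 = 1
  -1 + 0 = -1
  -1 + 3 = 2
  -1 + 4 = 3
  -1 + 5 = 4
  0 + 3 = 3
  0 + 4 = 4
  0 + 5 = 5
  3 + 4 = 7
  3 + 5 = 8
  4 + 5 = 9
Collected distinct sums: {-5, -4, -1, 0, 1, 2, 3, 4, 5, 7, 8, 9}
|A +̂ A| = 12
(Reference bound: |A +̂ A| ≥ 2|A| - 3 for |A| ≥ 2, with |A| = 6 giving ≥ 9.)

|A +̂ A| = 12


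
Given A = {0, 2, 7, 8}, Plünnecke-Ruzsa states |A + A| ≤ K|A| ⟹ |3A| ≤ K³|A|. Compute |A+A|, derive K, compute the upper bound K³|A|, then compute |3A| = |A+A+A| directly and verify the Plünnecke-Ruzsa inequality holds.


|A| = 4.
Step 1: Compute A + A by enumerating all 16 pairs.
A + A = {0, 2, 4, 7, 8, 9, 10, 14, 15, 16}, so |A + A| = 10.
Step 2: Doubling constant K = |A + A|/|A| = 10/4 = 10/4 ≈ 2.5000.
Step 3: Plünnecke-Ruzsa gives |3A| ≤ K³·|A| = (2.5000)³ · 4 ≈ 62.5000.
Step 4: Compute 3A = A + A + A directly by enumerating all triples (a,b,c) ∈ A³; |3A| = 19.
Step 5: Check 19 ≤ 62.5000? Yes ✓.

K = 10/4, Plünnecke-Ruzsa bound K³|A| ≈ 62.5000, |3A| = 19, inequality holds.


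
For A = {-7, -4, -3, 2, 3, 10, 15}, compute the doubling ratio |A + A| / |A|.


|A| = 7.
Compute A + A by enumerating all 49 pairs.
A + A = {-14, -11, -10, -8, -7, -6, -5, -4, -2, -1, 0, 3, 4, 5, 6, 7, 8, 11, 12, 13, 17, 18, 20, 25, 30}, so |A + A| = 25.
K = |A + A| / |A| = 25/7 (already in lowest terms) ≈ 3.5714.
Reference: AP of size 7 gives K = 13/7 ≈ 1.8571; a fully generic set of size 7 gives K ≈ 4.0000.

|A| = 7, |A + A| = 25, K = 25/7.


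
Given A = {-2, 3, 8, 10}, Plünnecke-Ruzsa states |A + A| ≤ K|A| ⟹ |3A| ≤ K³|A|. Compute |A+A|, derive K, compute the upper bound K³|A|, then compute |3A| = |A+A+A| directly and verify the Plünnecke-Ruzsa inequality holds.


|A| = 4.
Step 1: Compute A + A by enumerating all 16 pairs.
A + A = {-4, 1, 6, 8, 11, 13, 16, 18, 20}, so |A + A| = 9.
Step 2: Doubling constant K = |A + A|/|A| = 9/4 = 9/4 ≈ 2.2500.
Step 3: Plünnecke-Ruzsa gives |3A| ≤ K³·|A| = (2.2500)³ · 4 ≈ 45.5625.
Step 4: Compute 3A = A + A + A directly by enumerating all triples (a,b,c) ∈ A³; |3A| = 16.
Step 5: Check 16 ≤ 45.5625? Yes ✓.

K = 9/4, Plünnecke-Ruzsa bound K³|A| ≈ 45.5625, |3A| = 16, inequality holds.


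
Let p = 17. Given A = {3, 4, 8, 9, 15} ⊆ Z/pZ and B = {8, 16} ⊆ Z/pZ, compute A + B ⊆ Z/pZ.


Work in Z/17Z: reduce every sum a + b modulo 17.
Enumerate all 10 pairs:
a = 3: 3+8=11, 3+16=2
a = 4: 4+8=12, 4+16=3
a = 8: 8+8=16, 8+16=7
a = 9: 9+8=0, 9+16=8
a = 15: 15+8=6, 15+16=14
Distinct residues collected: {0, 2, 3, 6, 7, 8, 11, 12, 14, 16}
|A + B| = 10 (out of 17 total residues).

A + B = {0, 2, 3, 6, 7, 8, 11, 12, 14, 16}


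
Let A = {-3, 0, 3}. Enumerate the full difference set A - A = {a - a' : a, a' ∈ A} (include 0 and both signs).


A - A = {a - a' : a, a' ∈ A}.
Compute a - a' for each ordered pair (a, a'):
a = -3: -3--3=0, -3-0=-3, -3-3=-6
a = 0: 0--3=3, 0-0=0, 0-3=-3
a = 3: 3--3=6, 3-0=3, 3-3=0
Collecting distinct values (and noting 0 appears from a-a):
A - A = {-6, -3, 0, 3, 6}
|A - A| = 5

A - A = {-6, -3, 0, 3, 6}


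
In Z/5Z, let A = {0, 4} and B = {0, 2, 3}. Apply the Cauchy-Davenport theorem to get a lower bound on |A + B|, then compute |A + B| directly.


Cauchy-Davenport: |A + B| ≥ min(p, |A| + |B| - 1) for A, B nonempty in Z/pZ.
|A| = 2, |B| = 3, p = 5.
CD lower bound = min(5, 2 + 3 - 1) = min(5, 4) = 4.
Compute A + B mod 5 directly:
a = 0: 0+0=0, 0+2=2, 0+3=3
a = 4: 4+0=4, 4+2=1, 4+3=2
A + B = {0, 1, 2, 3, 4}, so |A + B| = 5.
Verify: 5 ≥ 4? Yes ✓.

CD lower bound = 4, actual |A + B| = 5.


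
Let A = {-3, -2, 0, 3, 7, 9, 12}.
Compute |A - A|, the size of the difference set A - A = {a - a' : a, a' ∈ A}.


A - A = {a - a' : a, a' ∈ A}; |A| = 7.
Bounds: 2|A|-1 ≤ |A - A| ≤ |A|² - |A| + 1, i.e. 13 ≤ |A - A| ≤ 43.
Note: 0 ∈ A - A always (from a - a). The set is symmetric: if d ∈ A - A then -d ∈ A - A.
Enumerate nonzero differences d = a - a' with a > a' (then include -d):
Positive differences: {1, 2, 3, 4, 5, 6, 7, 9, 10, 11, 12, 14, 15}
Full difference set: {0} ∪ (positive diffs) ∪ (negative diffs).
|A - A| = 1 + 2·13 = 27 (matches direct enumeration: 27).

|A - A| = 27


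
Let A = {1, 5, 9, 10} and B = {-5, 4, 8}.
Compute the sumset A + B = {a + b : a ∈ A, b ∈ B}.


A + B = {a + b : a ∈ A, b ∈ B}.
Enumerate all |A|·|B| = 4·3 = 12 pairs (a, b) and collect distinct sums.
a = 1: 1+-5=-4, 1+4=5, 1+8=9
a = 5: 5+-5=0, 5+4=9, 5+8=13
a = 9: 9+-5=4, 9+4=13, 9+8=17
a = 10: 10+-5=5, 10+4=14, 10+8=18
Collecting distinct sums: A + B = {-4, 0, 4, 5, 9, 13, 14, 17, 18}
|A + B| = 9

A + B = {-4, 0, 4, 5, 9, 13, 14, 17, 18}


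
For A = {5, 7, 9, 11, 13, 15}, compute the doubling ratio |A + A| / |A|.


|A| = 6.
Compute A + A by enumerating all 36 pairs.
A + A = {10, 12, 14, 16, 18, 20, 22, 24, 26, 28, 30}, so |A + A| = 11.
K = |A + A| / |A| = 11/6 (already in lowest terms) ≈ 1.8333.
Reference: AP of size 6 gives K = 11/6 ≈ 1.8333; a fully generic set of size 6 gives K ≈ 3.5000.

|A| = 6, |A + A| = 11, K = 11/6.


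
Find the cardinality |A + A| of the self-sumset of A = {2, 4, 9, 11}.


A + A = {a + a' : a, a' ∈ A}; |A| = 4.
General bounds: 2|A| - 1 ≤ |A + A| ≤ |A|(|A|+1)/2, i.e. 7 ≤ |A + A| ≤ 10.
Lower bound 2|A|-1 is attained iff A is an arithmetic progression.
Enumerate sums a + a' for a ≤ a' (symmetric, so this suffices):
a = 2: 2+2=4, 2+4=6, 2+9=11, 2+11=13
a = 4: 4+4=8, 4+9=13, 4+11=15
a = 9: 9+9=18, 9+11=20
a = 11: 11+11=22
Distinct sums: {4, 6, 8, 11, 13, 15, 18, 20, 22}
|A + A| = 9

|A + A| = 9


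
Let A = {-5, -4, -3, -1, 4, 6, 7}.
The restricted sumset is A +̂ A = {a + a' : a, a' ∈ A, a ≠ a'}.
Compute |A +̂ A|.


Restricted sumset: A +̂ A = {a + a' : a ∈ A, a' ∈ A, a ≠ a'}.
Equivalently, take A + A and drop any sum 2a that is achievable ONLY as a + a for a ∈ A (i.e. sums representable only with equal summands).
Enumerate pairs (a, a') with a < a' (symmetric, so each unordered pair gives one sum; this covers all a ≠ a'):
  -5 + -4 = -9
  -5 + -3 = -8
  -5 + -1 = -6
  -5 + 4 = -1
  -5 + 6 = 1
  -5 + 7 = 2
  -4 + -3 = -7
  -4 + -1 = -5
  -4 + 4 = 0
  -4 + 6 = 2
  -4 + 7 = 3
  -3 + -1 = -4
  -3 + 4 = 1
  -3 + 6 = 3
  -3 + 7 = 4
  -1 + 4 = 3
  -1 + 6 = 5
  -1 + 7 = 6
  4 + 6 = 10
  4 + 7 = 11
  6 + 7 = 13
Collected distinct sums: {-9, -8, -7, -6, -5, -4, -1, 0, 1, 2, 3, 4, 5, 6, 10, 11, 13}
|A +̂ A| = 17
(Reference bound: |A +̂ A| ≥ 2|A| - 3 for |A| ≥ 2, with |A| = 7 giving ≥ 11.)

|A +̂ A| = 17


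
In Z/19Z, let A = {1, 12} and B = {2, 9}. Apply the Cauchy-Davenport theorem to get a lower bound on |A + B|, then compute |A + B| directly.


Cauchy-Davenport: |A + B| ≥ min(p, |A| + |B| - 1) for A, B nonempty in Z/pZ.
|A| = 2, |B| = 2, p = 19.
CD lower bound = min(19, 2 + 2 - 1) = min(19, 3) = 3.
Compute A + B mod 19 directly:
a = 1: 1+2=3, 1+9=10
a = 12: 12+2=14, 12+9=2
A + B = {2, 3, 10, 14}, so |A + B| = 4.
Verify: 4 ≥ 3? Yes ✓.

CD lower bound = 3, actual |A + B| = 4.


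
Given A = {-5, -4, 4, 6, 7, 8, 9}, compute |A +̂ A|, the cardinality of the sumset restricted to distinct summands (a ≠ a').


Restricted sumset: A +̂ A = {a + a' : a ∈ A, a' ∈ A, a ≠ a'}.
Equivalently, take A + A and drop any sum 2a that is achievable ONLY as a + a for a ∈ A (i.e. sums representable only with equal summands).
Enumerate pairs (a, a') with a < a' (symmetric, so each unordered pair gives one sum; this covers all a ≠ a'):
  -5 + -4 = -9
  -5 + 4 = -1
  -5 + 6 = 1
  -5 + 7 = 2
  -5 + 8 = 3
  -5 + 9 = 4
  -4 + 4 = 0
  -4 + 6 = 2
  -4 + 7 = 3
  -4 + 8 = 4
  -4 + 9 = 5
  4 + 6 = 10
  4 + 7 = 11
  4 + 8 = 12
  4 + 9 = 13
  6 + 7 = 13
  6 + 8 = 14
  6 + 9 = 15
  7 + 8 = 15
  7 + 9 = 16
  8 + 9 = 17
Collected distinct sums: {-9, -1, 0, 1, 2, 3, 4, 5, 10, 11, 12, 13, 14, 15, 16, 17}
|A +̂ A| = 16
(Reference bound: |A +̂ A| ≥ 2|A| - 3 for |A| ≥ 2, with |A| = 7 giving ≥ 11.)

|A +̂ A| = 16


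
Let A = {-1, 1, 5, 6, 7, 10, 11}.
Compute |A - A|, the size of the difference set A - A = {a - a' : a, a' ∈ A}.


A - A = {a - a' : a, a' ∈ A}; |A| = 7.
Bounds: 2|A|-1 ≤ |A - A| ≤ |A|² - |A| + 1, i.e. 13 ≤ |A - A| ≤ 43.
Note: 0 ∈ A - A always (from a - a). The set is symmetric: if d ∈ A - A then -d ∈ A - A.
Enumerate nonzero differences d = a - a' with a > a' (then include -d):
Positive differences: {1, 2, 3, 4, 5, 6, 7, 8, 9, 10, 11, 12}
Full difference set: {0} ∪ (positive diffs) ∪ (negative diffs).
|A - A| = 1 + 2·12 = 25 (matches direct enumeration: 25).

|A - A| = 25


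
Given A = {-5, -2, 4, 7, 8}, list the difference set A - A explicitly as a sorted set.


A - A = {a - a' : a, a' ∈ A}.
Compute a - a' for each ordered pair (a, a'):
a = -5: -5--5=0, -5--2=-3, -5-4=-9, -5-7=-12, -5-8=-13
a = -2: -2--5=3, -2--2=0, -2-4=-6, -2-7=-9, -2-8=-10
a = 4: 4--5=9, 4--2=6, 4-4=0, 4-7=-3, 4-8=-4
a = 7: 7--5=12, 7--2=9, 7-4=3, 7-7=0, 7-8=-1
a = 8: 8--5=13, 8--2=10, 8-4=4, 8-7=1, 8-8=0
Collecting distinct values (and noting 0 appears from a-a):
A - A = {-13, -12, -10, -9, -6, -4, -3, -1, 0, 1, 3, 4, 6, 9, 10, 12, 13}
|A - A| = 17

A - A = {-13, -12, -10, -9, -6, -4, -3, -1, 0, 1, 3, 4, 6, 9, 10, 12, 13}


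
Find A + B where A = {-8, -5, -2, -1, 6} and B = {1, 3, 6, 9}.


A + B = {a + b : a ∈ A, b ∈ B}.
Enumerate all |A|·|B| = 5·4 = 20 pairs (a, b) and collect distinct sums.
a = -8: -8+1=-7, -8+3=-5, -8+6=-2, -8+9=1
a = -5: -5+1=-4, -5+3=-2, -5+6=1, -5+9=4
a = -2: -2+1=-1, -2+3=1, -2+6=4, -2+9=7
a = -1: -1+1=0, -1+3=2, -1+6=5, -1+9=8
a = 6: 6+1=7, 6+3=9, 6+6=12, 6+9=15
Collecting distinct sums: A + B = {-7, -5, -4, -2, -1, 0, 1, 2, 4, 5, 7, 8, 9, 12, 15}
|A + B| = 15

A + B = {-7, -5, -4, -2, -1, 0, 1, 2, 4, 5, 7, 8, 9, 12, 15}


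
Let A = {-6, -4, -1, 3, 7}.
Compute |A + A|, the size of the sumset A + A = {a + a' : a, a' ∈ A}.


A + A = {a + a' : a, a' ∈ A}; |A| = 5.
General bounds: 2|A| - 1 ≤ |A + A| ≤ |A|(|A|+1)/2, i.e. 9 ≤ |A + A| ≤ 15.
Lower bound 2|A|-1 is attained iff A is an arithmetic progression.
Enumerate sums a + a' for a ≤ a' (symmetric, so this suffices):
a = -6: -6+-6=-12, -6+-4=-10, -6+-1=-7, -6+3=-3, -6+7=1
a = -4: -4+-4=-8, -4+-1=-5, -4+3=-1, -4+7=3
a = -1: -1+-1=-2, -1+3=2, -1+7=6
a = 3: 3+3=6, 3+7=10
a = 7: 7+7=14
Distinct sums: {-12, -10, -8, -7, -5, -3, -2, -1, 1, 2, 3, 6, 10, 14}
|A + A| = 14

|A + A| = 14


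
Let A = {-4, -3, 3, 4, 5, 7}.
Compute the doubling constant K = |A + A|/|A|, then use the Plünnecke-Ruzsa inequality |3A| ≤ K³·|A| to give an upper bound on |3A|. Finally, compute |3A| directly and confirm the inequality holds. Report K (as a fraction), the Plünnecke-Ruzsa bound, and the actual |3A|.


|A| = 6.
Step 1: Compute A + A by enumerating all 36 pairs.
A + A = {-8, -7, -6, -1, 0, 1, 2, 3, 4, 6, 7, 8, 9, 10, 11, 12, 14}, so |A + A| = 17.
Step 2: Doubling constant K = |A + A|/|A| = 17/6 = 17/6 ≈ 2.8333.
Step 3: Plünnecke-Ruzsa gives |3A| ≤ K³·|A| = (2.8333)³ · 6 ≈ 136.4722.
Step 4: Compute 3A = A + A + A directly by enumerating all triples (a,b,c) ∈ A³; |3A| = 30.
Step 5: Check 30 ≤ 136.4722? Yes ✓.

K = 17/6, Plünnecke-Ruzsa bound K³|A| ≈ 136.4722, |3A| = 30, inequality holds.


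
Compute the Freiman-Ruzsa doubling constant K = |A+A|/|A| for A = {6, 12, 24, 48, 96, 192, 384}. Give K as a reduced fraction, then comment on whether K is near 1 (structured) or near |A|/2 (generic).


|A| = 7.
Compute A + A by enumerating all 49 pairs.
A + A = {12, 18, 24, 30, 36, 48, 54, 60, 72, 96, 102, 108, 120, 144, 192, 198, 204, 216, 240, 288, 384, 390, 396, 408, 432, 480, 576, 768}, so |A + A| = 28.
K = |A + A| / |A| = 28/7 = 4/1 ≈ 4.0000.
Reference: AP of size 7 gives K = 13/7 ≈ 1.8571; a fully generic set of size 7 gives K ≈ 4.0000.

|A| = 7, |A + A| = 28, K = 28/7 = 4/1.


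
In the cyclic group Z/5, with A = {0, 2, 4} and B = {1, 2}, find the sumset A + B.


Work in Z/5Z: reduce every sum a + b modulo 5.
Enumerate all 6 pairs:
a = 0: 0+1=1, 0+2=2
a = 2: 2+1=3, 2+2=4
a = 4: 4+1=0, 4+2=1
Distinct residues collected: {0, 1, 2, 3, 4}
|A + B| = 5 (out of 5 total residues).

A + B = {0, 1, 2, 3, 4}


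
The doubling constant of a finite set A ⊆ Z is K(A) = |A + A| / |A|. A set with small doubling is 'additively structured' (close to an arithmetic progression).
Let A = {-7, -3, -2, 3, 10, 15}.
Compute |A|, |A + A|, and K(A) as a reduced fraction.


|A| = 6.
Compute A + A by enumerating all 36 pairs.
A + A = {-14, -10, -9, -6, -5, -4, 0, 1, 3, 6, 7, 8, 12, 13, 18, 20, 25, 30}, so |A + A| = 18.
K = |A + A| / |A| = 18/6 = 3/1 ≈ 3.0000.
Reference: AP of size 6 gives K = 11/6 ≈ 1.8333; a fully generic set of size 6 gives K ≈ 3.5000.

|A| = 6, |A + A| = 18, K = 18/6 = 3/1.


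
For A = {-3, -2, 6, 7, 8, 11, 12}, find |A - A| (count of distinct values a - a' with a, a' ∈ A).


A - A = {a - a' : a, a' ∈ A}; |A| = 7.
Bounds: 2|A|-1 ≤ |A - A| ≤ |A|² - |A| + 1, i.e. 13 ≤ |A - A| ≤ 43.
Note: 0 ∈ A - A always (from a - a). The set is symmetric: if d ∈ A - A then -d ∈ A - A.
Enumerate nonzero differences d = a - a' with a > a' (then include -d):
Positive differences: {1, 2, 3, 4, 5, 6, 8, 9, 10, 11, 13, 14, 15}
Full difference set: {0} ∪ (positive diffs) ∪ (negative diffs).
|A - A| = 1 + 2·13 = 27 (matches direct enumeration: 27).

|A - A| = 27


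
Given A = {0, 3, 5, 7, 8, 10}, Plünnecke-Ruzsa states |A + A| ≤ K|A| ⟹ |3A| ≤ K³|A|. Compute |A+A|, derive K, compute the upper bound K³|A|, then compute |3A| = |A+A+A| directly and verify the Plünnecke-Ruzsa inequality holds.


|A| = 6.
Step 1: Compute A + A by enumerating all 36 pairs.
A + A = {0, 3, 5, 6, 7, 8, 10, 11, 12, 13, 14, 15, 16, 17, 18, 20}, so |A + A| = 16.
Step 2: Doubling constant K = |A + A|/|A| = 16/6 = 16/6 ≈ 2.6667.
Step 3: Plünnecke-Ruzsa gives |3A| ≤ K³·|A| = (2.6667)³ · 6 ≈ 113.7778.
Step 4: Compute 3A = A + A + A directly by enumerating all triples (a,b,c) ∈ A³; |3A| = 27.
Step 5: Check 27 ≤ 113.7778? Yes ✓.

K = 16/6, Plünnecke-Ruzsa bound K³|A| ≈ 113.7778, |3A| = 27, inequality holds.


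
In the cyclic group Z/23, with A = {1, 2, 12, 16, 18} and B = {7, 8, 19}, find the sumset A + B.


Work in Z/23Z: reduce every sum a + b modulo 23.
Enumerate all 15 pairs:
a = 1: 1+7=8, 1+8=9, 1+19=20
a = 2: 2+7=9, 2+8=10, 2+19=21
a = 12: 12+7=19, 12+8=20, 12+19=8
a = 16: 16+7=0, 16+8=1, 16+19=12
a = 18: 18+7=2, 18+8=3, 18+19=14
Distinct residues collected: {0, 1, 2, 3, 8, 9, 10, 12, 14, 19, 20, 21}
|A + B| = 12 (out of 23 total residues).

A + B = {0, 1, 2, 3, 8, 9, 10, 12, 14, 19, 20, 21}


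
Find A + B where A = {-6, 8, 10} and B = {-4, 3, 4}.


A + B = {a + b : a ∈ A, b ∈ B}.
Enumerate all |A|·|B| = 3·3 = 9 pairs (a, b) and collect distinct sums.
a = -6: -6+-4=-10, -6+3=-3, -6+4=-2
a = 8: 8+-4=4, 8+3=11, 8+4=12
a = 10: 10+-4=6, 10+3=13, 10+4=14
Collecting distinct sums: A + B = {-10, -3, -2, 4, 6, 11, 12, 13, 14}
|A + B| = 9

A + B = {-10, -3, -2, 4, 6, 11, 12, 13, 14}


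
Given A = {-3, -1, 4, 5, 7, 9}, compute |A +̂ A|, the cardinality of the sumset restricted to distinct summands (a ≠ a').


Restricted sumset: A +̂ A = {a + a' : a ∈ A, a' ∈ A, a ≠ a'}.
Equivalently, take A + A and drop any sum 2a that is achievable ONLY as a + a for a ∈ A (i.e. sums representable only with equal summands).
Enumerate pairs (a, a') with a < a' (symmetric, so each unordered pair gives one sum; this covers all a ≠ a'):
  -3 + -1 = -4
  -3 + 4 = 1
  -3 + 5 = 2
  -3 + 7 = 4
  -3 + 9 = 6
  -1 + 4 = 3
  -1 + 5 = 4
  -1 + 7 = 6
  -1 + 9 = 8
  4 + 5 = 9
  4 + 7 = 11
  4 + 9 = 13
  5 + 7 = 12
  5 + 9 = 14
  7 + 9 = 16
Collected distinct sums: {-4, 1, 2, 3, 4, 6, 8, 9, 11, 12, 13, 14, 16}
|A +̂ A| = 13
(Reference bound: |A +̂ A| ≥ 2|A| - 3 for |A| ≥ 2, with |A| = 6 giving ≥ 9.)

|A +̂ A| = 13


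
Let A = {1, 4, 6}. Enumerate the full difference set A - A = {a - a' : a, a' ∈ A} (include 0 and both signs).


A - A = {a - a' : a, a' ∈ A}.
Compute a - a' for each ordered pair (a, a'):
a = 1: 1-1=0, 1-4=-3, 1-6=-5
a = 4: 4-1=3, 4-4=0, 4-6=-2
a = 6: 6-1=5, 6-4=2, 6-6=0
Collecting distinct values (and noting 0 appears from a-a):
A - A = {-5, -3, -2, 0, 2, 3, 5}
|A - A| = 7

A - A = {-5, -3, -2, 0, 2, 3, 5}


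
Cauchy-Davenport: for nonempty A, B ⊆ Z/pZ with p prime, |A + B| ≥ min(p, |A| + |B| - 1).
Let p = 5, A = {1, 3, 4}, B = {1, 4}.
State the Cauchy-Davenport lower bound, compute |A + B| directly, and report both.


Cauchy-Davenport: |A + B| ≥ min(p, |A| + |B| - 1) for A, B nonempty in Z/pZ.
|A| = 3, |B| = 2, p = 5.
CD lower bound = min(5, 3 + 2 - 1) = min(5, 4) = 4.
Compute A + B mod 5 directly:
a = 1: 1+1=2, 1+4=0
a = 3: 3+1=4, 3+4=2
a = 4: 4+1=0, 4+4=3
A + B = {0, 2, 3, 4}, so |A + B| = 4.
Verify: 4 ≥ 4? Yes ✓.

CD lower bound = 4, actual |A + B| = 4.


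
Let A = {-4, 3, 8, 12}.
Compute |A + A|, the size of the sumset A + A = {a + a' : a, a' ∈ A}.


A + A = {a + a' : a, a' ∈ A}; |A| = 4.
General bounds: 2|A| - 1 ≤ |A + A| ≤ |A|(|A|+1)/2, i.e. 7 ≤ |A + A| ≤ 10.
Lower bound 2|A|-1 is attained iff A is an arithmetic progression.
Enumerate sums a + a' for a ≤ a' (symmetric, so this suffices):
a = -4: -4+-4=-8, -4+3=-1, -4+8=4, -4+12=8
a = 3: 3+3=6, 3+8=11, 3+12=15
a = 8: 8+8=16, 8+12=20
a = 12: 12+12=24
Distinct sums: {-8, -1, 4, 6, 8, 11, 15, 16, 20, 24}
|A + A| = 10

|A + A| = 10


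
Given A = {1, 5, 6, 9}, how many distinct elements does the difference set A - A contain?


A - A = {a - a' : a, a' ∈ A}; |A| = 4.
Bounds: 2|A|-1 ≤ |A - A| ≤ |A|² - |A| + 1, i.e. 7 ≤ |A - A| ≤ 13.
Note: 0 ∈ A - A always (from a - a). The set is symmetric: if d ∈ A - A then -d ∈ A - A.
Enumerate nonzero differences d = a - a' with a > a' (then include -d):
Positive differences: {1, 3, 4, 5, 8}
Full difference set: {0} ∪ (positive diffs) ∪ (negative diffs).
|A - A| = 1 + 2·5 = 11 (matches direct enumeration: 11).

|A - A| = 11


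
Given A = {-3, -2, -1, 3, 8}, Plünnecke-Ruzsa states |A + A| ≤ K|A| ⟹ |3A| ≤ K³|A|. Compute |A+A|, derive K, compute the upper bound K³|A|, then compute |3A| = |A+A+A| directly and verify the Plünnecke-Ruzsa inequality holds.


|A| = 5.
Step 1: Compute A + A by enumerating all 25 pairs.
A + A = {-6, -5, -4, -3, -2, 0, 1, 2, 5, 6, 7, 11, 16}, so |A + A| = 13.
Step 2: Doubling constant K = |A + A|/|A| = 13/5 = 13/5 ≈ 2.6000.
Step 3: Plünnecke-Ruzsa gives |3A| ≤ K³·|A| = (2.6000)³ · 5 ≈ 87.8800.
Step 4: Compute 3A = A + A + A directly by enumerating all triples (a,b,c) ∈ A³; |3A| = 24.
Step 5: Check 24 ≤ 87.8800? Yes ✓.

K = 13/5, Plünnecke-Ruzsa bound K³|A| ≈ 87.8800, |3A| = 24, inequality holds.


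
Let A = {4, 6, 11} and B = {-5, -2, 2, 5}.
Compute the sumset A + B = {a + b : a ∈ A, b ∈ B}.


A + B = {a + b : a ∈ A, b ∈ B}.
Enumerate all |A|·|B| = 3·4 = 12 pairs (a, b) and collect distinct sums.
a = 4: 4+-5=-1, 4+-2=2, 4+2=6, 4+5=9
a = 6: 6+-5=1, 6+-2=4, 6+2=8, 6+5=11
a = 11: 11+-5=6, 11+-2=9, 11+2=13, 11+5=16
Collecting distinct sums: A + B = {-1, 1, 2, 4, 6, 8, 9, 11, 13, 16}
|A + B| = 10

A + B = {-1, 1, 2, 4, 6, 8, 9, 11, 13, 16}


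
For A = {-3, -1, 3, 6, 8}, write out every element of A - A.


A - A = {a - a' : a, a' ∈ A}.
Compute a - a' for each ordered pair (a, a'):
a = -3: -3--3=0, -3--1=-2, -3-3=-6, -3-6=-9, -3-8=-11
a = -1: -1--3=2, -1--1=0, -1-3=-4, -1-6=-7, -1-8=-9
a = 3: 3--3=6, 3--1=4, 3-3=0, 3-6=-3, 3-8=-5
a = 6: 6--3=9, 6--1=7, 6-3=3, 6-6=0, 6-8=-2
a = 8: 8--3=11, 8--1=9, 8-3=5, 8-6=2, 8-8=0
Collecting distinct values (and noting 0 appears from a-a):
A - A = {-11, -9, -7, -6, -5, -4, -3, -2, 0, 2, 3, 4, 5, 6, 7, 9, 11}
|A - A| = 17

A - A = {-11, -9, -7, -6, -5, -4, -3, -2, 0, 2, 3, 4, 5, 6, 7, 9, 11}


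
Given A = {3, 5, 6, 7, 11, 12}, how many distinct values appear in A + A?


A + A = {a + a' : a, a' ∈ A}; |A| = 6.
General bounds: 2|A| - 1 ≤ |A + A| ≤ |A|(|A|+1)/2, i.e. 11 ≤ |A + A| ≤ 21.
Lower bound 2|A|-1 is attained iff A is an arithmetic progression.
Enumerate sums a + a' for a ≤ a' (symmetric, so this suffices):
a = 3: 3+3=6, 3+5=8, 3+6=9, 3+7=10, 3+11=14, 3+12=15
a = 5: 5+5=10, 5+6=11, 5+7=12, 5+11=16, 5+12=17
a = 6: 6+6=12, 6+7=13, 6+11=17, 6+12=18
a = 7: 7+7=14, 7+11=18, 7+12=19
a = 11: 11+11=22, 11+12=23
a = 12: 12+12=24
Distinct sums: {6, 8, 9, 10, 11, 12, 13, 14, 15, 16, 17, 18, 19, 22, 23, 24}
|A + A| = 16

|A + A| = 16


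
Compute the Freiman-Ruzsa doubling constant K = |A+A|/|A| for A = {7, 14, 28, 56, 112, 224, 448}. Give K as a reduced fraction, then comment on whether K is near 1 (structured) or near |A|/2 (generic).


|A| = 7.
Compute A + A by enumerating all 49 pairs.
A + A = {14, 21, 28, 35, 42, 56, 63, 70, 84, 112, 119, 126, 140, 168, 224, 231, 238, 252, 280, 336, 448, 455, 462, 476, 504, 560, 672, 896}, so |A + A| = 28.
K = |A + A| / |A| = 28/7 = 4/1 ≈ 4.0000.
Reference: AP of size 7 gives K = 13/7 ≈ 1.8571; a fully generic set of size 7 gives K ≈ 4.0000.

|A| = 7, |A + A| = 28, K = 28/7 = 4/1.
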